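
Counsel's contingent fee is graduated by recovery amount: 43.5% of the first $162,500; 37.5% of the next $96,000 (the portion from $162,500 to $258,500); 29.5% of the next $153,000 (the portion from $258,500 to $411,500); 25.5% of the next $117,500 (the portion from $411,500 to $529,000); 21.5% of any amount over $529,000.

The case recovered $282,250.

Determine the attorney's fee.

First $162,500 at 43.5% = $70,687.50
Next $96,000 at 37.5% = $36,000.00
Remaining $23,750 at 29.5% = $7,006.25
Fee: $70,687.50 + $36,000.00 + $7,006.25 = $113,693.75

$113,693.75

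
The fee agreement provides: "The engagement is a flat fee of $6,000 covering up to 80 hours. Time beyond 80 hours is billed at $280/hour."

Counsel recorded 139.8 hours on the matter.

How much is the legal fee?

Flat fee: $6,000.00
Excess hours: 139.8 − 80 = 59.8
Overrun: 59.8 × $280 = $16,744.00
Total: $6,000.00 + $16,744.00 = $22,744.00

$22,744.00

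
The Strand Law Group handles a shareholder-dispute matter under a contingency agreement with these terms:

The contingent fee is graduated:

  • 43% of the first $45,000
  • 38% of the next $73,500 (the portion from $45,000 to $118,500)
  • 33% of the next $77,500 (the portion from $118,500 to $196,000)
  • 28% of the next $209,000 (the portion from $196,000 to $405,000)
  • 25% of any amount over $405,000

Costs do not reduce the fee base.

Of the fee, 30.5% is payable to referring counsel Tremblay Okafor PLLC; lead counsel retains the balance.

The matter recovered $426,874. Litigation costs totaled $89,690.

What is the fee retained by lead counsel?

$95,106.23

Fee base is the gross recovery, $426,874; costs are reimbursed separately.
First $45,000 at 43% = $19,350.00
Next $73,500 at 38% = $27,930.00
Next $77,500 at 33% = $25,575.00
Next $209,000 at 28% = $58,520.00
Remaining $21,874 at 25% = $5,468.50
Fee: $19,350.00 + $27,930.00 + $25,575.00 + $58,520.00 + $5,468.50 = $136,843.50
Referral share: 30.5% of $136,843.50 = $41,737.27; lead counsel retains $136,843.50 − $41,737.27 = $95,106.23.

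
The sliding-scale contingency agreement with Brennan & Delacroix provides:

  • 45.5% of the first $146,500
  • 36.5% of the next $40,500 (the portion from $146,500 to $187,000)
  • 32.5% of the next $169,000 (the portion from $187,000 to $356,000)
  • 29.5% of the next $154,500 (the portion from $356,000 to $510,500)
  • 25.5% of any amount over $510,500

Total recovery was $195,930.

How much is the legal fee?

First $146,500 at 45.5% = $66,657.50
Next $40,500 at 36.5% = $14,782.50
Remaining $8,930 at 32.5% = $2,902.25
Fee: $66,657.50 + $14,782.50 + $2,902.25 = $84,342.25

$84,342.25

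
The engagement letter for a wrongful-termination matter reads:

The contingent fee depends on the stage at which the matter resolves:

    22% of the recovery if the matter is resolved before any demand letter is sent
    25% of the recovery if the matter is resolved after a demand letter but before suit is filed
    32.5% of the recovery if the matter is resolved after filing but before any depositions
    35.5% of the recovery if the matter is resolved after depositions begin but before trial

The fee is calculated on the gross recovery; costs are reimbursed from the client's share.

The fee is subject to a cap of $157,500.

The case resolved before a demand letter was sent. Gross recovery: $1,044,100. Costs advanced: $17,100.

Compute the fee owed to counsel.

$157,500.00

Fee base is the gross recovery, $1,044,100; costs are reimbursed separately.
The matter resolved before a demand letter was sent, so the 22% rate applies.
$1,044,100 × 22% = $229,702.00
$229,702.00 exceeds the $157,500 cap, so the fee is capped at $157,500.00.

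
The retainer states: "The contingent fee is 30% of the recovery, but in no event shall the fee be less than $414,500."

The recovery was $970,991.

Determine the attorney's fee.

30% of $970,991 = $291,297.30
That is below the $414,500 minimum, so the minimum applies.

$414,500.00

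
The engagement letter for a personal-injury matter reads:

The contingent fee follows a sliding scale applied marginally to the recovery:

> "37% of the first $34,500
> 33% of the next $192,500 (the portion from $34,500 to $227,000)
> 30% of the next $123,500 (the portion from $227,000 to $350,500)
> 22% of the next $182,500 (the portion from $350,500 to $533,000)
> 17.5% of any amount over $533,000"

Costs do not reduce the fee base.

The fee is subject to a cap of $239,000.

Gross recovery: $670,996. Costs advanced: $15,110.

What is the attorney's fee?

$177,639.30

Fee base is the gross recovery, $670,996; costs are reimbursed separately.
First $34,500 at 37% = $12,765.00
Next $192,500 at 33% = $63,525.00
Next $123,500 at 30% = $37,050.00
Next $182,500 at 22% = $40,150.00
Remaining $137,996 at 17.5% = $24,149.30
Fee: $12,765.00 + $63,525.00 + $37,050.00 + $40,150.00 + $24,149.30 = $177,639.30
$177,639.30 is under the $239,000 cap.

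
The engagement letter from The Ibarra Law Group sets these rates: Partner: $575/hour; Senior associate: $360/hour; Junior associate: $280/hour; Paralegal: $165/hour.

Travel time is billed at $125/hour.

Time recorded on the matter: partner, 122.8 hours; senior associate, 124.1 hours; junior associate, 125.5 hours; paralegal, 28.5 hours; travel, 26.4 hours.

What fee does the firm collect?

Partner: 122.8 × $575 = $70,610.00
Senior associate: 124.1 × $360 = $44,676.00
Junior associate: 125.5 × $280 = $35,140.00
Paralegal: 28.5 × $165 = $4,702.50
Subtotal: $70,610.00 + $44,676.00 + $35,140.00 + $4,702.50 = $155,128.50
Travel: 26.4 × $125 = $3,300.00
Total: $155,128.50 + $3,300.00 = $158,428.50

$158,428.50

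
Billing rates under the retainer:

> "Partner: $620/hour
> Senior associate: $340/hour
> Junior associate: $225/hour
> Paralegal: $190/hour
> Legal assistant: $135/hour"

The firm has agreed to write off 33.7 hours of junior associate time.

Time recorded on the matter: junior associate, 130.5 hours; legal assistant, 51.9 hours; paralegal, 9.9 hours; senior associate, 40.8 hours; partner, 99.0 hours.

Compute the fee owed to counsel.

Partner: 99.0 × $620 = $61,380.00
Senior associate: 40.8 × $340 = $13,872.00
Junior associate: 130.5 × $225 = $29,362.50
Paralegal: 9.9 × $190 = $1,881.00
Legal assistant: 51.9 × $135 = $7,006.50
Subtotal: $113,502.00
Write-off: 33.7 × $225 = $7,582.50
Total: $113,502.00 − $7,582.50 = $105,919.50

$105,919.50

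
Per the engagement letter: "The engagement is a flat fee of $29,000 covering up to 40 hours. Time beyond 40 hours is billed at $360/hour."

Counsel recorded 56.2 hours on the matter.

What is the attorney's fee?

$34,832.00

Flat fee: $29,000.00
Excess hours: 56.2 − 40 = 16.2
Overrun: 16.2 × $360 = $5,832.00
Total: $29,000.00 + $5,832.00 = $34,832.00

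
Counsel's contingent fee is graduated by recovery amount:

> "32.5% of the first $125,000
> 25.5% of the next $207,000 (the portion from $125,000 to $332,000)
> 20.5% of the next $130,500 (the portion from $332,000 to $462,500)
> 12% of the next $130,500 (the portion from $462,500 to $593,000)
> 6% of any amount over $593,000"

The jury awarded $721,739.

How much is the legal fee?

First $125,000 at 32.5% = $40,625.00
Next $207,000 at 25.5% = $52,785.00
Next $130,500 at 20.5% = $26,752.50
Next $130,500 at 12% = $15,660.00
Remaining $128,739 at 6% = $7,724.34
Fee: $40,625.00 + $52,785.00 + $26,752.50 + $15,660.00 + $7,724.34 = $143,546.84

$143,546.84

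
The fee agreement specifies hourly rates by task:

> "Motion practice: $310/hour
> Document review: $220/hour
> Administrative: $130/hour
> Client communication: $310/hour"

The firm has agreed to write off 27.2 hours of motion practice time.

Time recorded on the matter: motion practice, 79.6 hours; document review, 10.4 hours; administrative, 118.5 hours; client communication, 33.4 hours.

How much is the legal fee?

Motion practice: 79.6 × $310 = $24,676.00
Document review: 10.4 × $220 = $2,288.00
Administrative: 118.5 × $130 = $15,405.00
Client communication: 33.4 × $310 = $10,354.00
Subtotal: $52,723.00
Write-off: 27.2 × $310 = $8,432.00
Total: $52,723.00 − $8,432.00 = $44,291.00

$44,291.00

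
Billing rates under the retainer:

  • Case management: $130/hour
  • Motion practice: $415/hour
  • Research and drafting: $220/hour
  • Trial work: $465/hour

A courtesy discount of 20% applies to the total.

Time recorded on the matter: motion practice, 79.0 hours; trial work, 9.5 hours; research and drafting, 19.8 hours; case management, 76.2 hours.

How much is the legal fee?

Case management: 76.2 × $130 = $9,906.00
Motion practice: 79.0 × $415 = $32,785.00
Research and drafting: 19.8 × $220 = $4,356.00
Trial work: 9.5 × $465 = $4,417.50
Subtotal: $51,464.50
Less 20% discount: −$10,292.90
Total: $51,464.50 − $10,292.90 = $41,171.60

$41,171.60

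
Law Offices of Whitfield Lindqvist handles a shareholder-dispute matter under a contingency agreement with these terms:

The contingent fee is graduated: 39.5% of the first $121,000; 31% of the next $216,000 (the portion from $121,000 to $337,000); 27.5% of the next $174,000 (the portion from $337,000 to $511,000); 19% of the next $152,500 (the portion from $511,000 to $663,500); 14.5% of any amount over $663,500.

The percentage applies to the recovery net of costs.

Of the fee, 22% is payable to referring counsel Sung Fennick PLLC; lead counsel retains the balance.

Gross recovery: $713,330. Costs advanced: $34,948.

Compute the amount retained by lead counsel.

Fee base (net of costs): $713,330 − $34,948 = $678,382
First $121,000 at 39.5% = $47,795.00
Next $216,000 at 31% = $66,960.00
Next $174,000 at 27.5% = $47,850.00
Next $152,500 at 19% = $28,975.00
Remaining $14,882 at 14.5% = $2,157.89
Fee: $47,795.00 + $66,960.00 + $47,850.00 + $28,975.00 + $2,157.89 = $193,737.89
Referral share: 22% of $193,737.89 = $42,622.34; lead counsel retains $193,737.89 − $42,622.34 = $151,115.55.

$151,115.55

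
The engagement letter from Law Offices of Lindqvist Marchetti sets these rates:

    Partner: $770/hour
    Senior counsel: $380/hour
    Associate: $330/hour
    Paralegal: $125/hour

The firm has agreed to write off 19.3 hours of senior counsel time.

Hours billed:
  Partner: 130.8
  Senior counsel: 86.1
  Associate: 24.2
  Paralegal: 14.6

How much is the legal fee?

Partner: 130.8 × $770 = $100,716.00
Senior counsel: 86.1 × $380 = $32,718.00
Associate: 24.2 × $330 = $7,986.00
Paralegal: 14.6 × $125 = $1,825.00
Subtotal: $143,245.00
Write-off: 19.3 × $380 = $7,334.00
Total: $143,245.00 − $7,334.00 = $135,911.00

$135,911.00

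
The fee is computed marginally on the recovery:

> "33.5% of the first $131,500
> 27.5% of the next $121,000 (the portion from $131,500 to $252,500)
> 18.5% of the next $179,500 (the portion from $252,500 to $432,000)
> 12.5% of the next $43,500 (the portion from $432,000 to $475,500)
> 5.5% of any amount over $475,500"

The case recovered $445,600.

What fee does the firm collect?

First $131,500 at 33.5% = $44,052.50
Next $121,000 at 27.5% = $33,275.00
Next $179,500 at 18.5% = $33,207.50
Remaining $13,600 at 12.5% = $1,700.00
Fee: $44,052.50 + $33,275.00 + $33,207.50 + $1,700.00 = $112,235.00

$112,235.00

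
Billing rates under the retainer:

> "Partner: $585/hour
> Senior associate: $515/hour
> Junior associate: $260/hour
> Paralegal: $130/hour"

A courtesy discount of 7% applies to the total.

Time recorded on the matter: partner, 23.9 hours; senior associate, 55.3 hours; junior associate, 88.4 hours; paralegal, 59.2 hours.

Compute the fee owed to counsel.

$68,021.13

Partner: 23.9 × $585 = $13,981.50
Senior associate: 55.3 × $515 = $28,479.50
Junior associate: 88.4 × $260 = $22,984.00
Paralegal: 59.2 × $130 = $7,696.00
Subtotal: $73,141.00
Less 7% discount: −$5,119.87
Total: $73,141.00 − $5,119.87 = $68,021.13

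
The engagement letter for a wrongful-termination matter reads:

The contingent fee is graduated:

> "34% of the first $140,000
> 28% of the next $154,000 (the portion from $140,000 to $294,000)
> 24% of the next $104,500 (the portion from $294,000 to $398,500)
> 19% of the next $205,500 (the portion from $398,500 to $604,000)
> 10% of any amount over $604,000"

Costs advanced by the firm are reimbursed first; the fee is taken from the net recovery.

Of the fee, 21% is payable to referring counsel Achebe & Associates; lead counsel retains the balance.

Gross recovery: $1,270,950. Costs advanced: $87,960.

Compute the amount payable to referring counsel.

Fee base (net of costs): $1,270,950 − $87,960 = $1,182,990
First $140,000 at 34% = $47,600.00
Next $154,000 at 28% = $43,120.00
Next $104,500 at 24% = $25,080.00
Next $205,500 at 19% = $39,045.00
Remaining $578,990 at 10% = $57,899.00
Fee: $47,600.00 + $43,120.00 + $25,080.00 + $39,045.00 + $57,899.00 = $212,744.00
Referral share: 21% of $212,744.00 = $44,676.24; lead counsel retains $212,744.00 − $44,676.24 = $168,067.76.

$44,676.24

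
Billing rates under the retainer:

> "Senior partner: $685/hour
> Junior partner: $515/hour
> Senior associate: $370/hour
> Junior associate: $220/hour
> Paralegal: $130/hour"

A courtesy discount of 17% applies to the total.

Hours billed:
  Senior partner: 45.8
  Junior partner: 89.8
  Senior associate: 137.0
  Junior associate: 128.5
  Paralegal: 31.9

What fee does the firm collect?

Senior partner: 45.8 × $685 = $31,373.00
Junior partner: 89.8 × $515 = $46,247.00
Senior associate: 137.0 × $370 = $50,690.00
Junior associate: 128.5 × $220 = $28,270.00
Paralegal: 31.9 × $130 = $4,147.00
Subtotal: $160,727.00
Less 17% discount: −$27,323.59
Total: $160,727.00 − $27,323.59 = $133,403.41

$133,403.41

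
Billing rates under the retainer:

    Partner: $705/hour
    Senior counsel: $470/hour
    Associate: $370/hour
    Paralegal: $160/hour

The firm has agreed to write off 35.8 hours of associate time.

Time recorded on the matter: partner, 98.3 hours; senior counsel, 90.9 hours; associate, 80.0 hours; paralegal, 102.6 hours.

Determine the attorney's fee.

Partner: 98.3 × $705 = $69,301.50
Senior counsel: 90.9 × $470 = $42,723.00
Associate: 80.0 × $370 = $29,600.00
Paralegal: 102.6 × $160 = $16,416.00
Subtotal: $158,040.50
Write-off: 35.8 × $370 = $13,246.00
Total: $158,040.50 − $13,246.00 = $144,794.50

$144,794.50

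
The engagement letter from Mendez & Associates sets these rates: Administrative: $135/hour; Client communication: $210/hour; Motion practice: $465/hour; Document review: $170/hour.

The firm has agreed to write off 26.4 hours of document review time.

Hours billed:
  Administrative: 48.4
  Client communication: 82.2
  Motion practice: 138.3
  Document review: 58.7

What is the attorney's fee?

$93,596.50

Administrative: 48.4 × $135 = $6,534.00
Client communication: 82.2 × $210 = $17,262.00
Motion practice: 138.3 × $465 = $64,309.50
Document review: 58.7 × $170 = $9,979.00
Subtotal: $98,084.50
Write-off: 26.4 × $170 = $4,488.00
Total: $98,084.50 − $4,488.00 = $93,596.50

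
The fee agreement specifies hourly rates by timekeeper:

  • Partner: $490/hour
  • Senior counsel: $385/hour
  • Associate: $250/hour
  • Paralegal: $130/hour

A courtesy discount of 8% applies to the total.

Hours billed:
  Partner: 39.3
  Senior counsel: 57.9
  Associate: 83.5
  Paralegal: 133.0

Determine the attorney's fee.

Partner: 39.3 × $490 = $19,257.00
Senior counsel: 57.9 × $385 = $22,291.50
Associate: 83.5 × $250 = $20,875.00
Paralegal: 133.0 × $130 = $17,290.00
Subtotal: $79,713.50
Less 8% discount: −$6,377.08
Total: $79,713.50 − $6,377.08 = $73,336.42

$73,336.42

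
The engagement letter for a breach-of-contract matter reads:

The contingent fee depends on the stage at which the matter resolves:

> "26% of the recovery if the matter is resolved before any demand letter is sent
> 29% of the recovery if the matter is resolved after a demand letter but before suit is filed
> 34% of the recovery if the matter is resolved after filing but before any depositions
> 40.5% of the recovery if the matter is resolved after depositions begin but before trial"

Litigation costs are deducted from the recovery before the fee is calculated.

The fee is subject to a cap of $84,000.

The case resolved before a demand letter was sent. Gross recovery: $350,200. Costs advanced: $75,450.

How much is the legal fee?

Fee base (net of costs): $350,200 − $75,450 = $274,750
The matter resolved before a demand letter was sent, so the 26% rate applies.
$274,750 × 26% = $71,435.00
$71,435.00 is under the $84,000 cap.

$71,435.00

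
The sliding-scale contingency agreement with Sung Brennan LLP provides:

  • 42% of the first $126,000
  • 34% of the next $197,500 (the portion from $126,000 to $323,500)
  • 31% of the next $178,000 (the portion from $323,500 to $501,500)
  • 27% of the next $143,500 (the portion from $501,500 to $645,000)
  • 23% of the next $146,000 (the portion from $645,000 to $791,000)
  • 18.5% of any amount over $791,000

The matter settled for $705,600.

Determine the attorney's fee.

First $126,000 at 42% = $52,920.00
Next $197,500 at 34% = $67,150.00
Next $178,000 at 31% = $55,180.00
Next $143,500 at 27% = $38,745.00
Remaining $60,600 at 23% = $13,938.00
Fee: $52,920.00 + $67,150.00 + $55,180.00 + $38,745.00 + $13,938.00 = $227,933.00

$227,933.00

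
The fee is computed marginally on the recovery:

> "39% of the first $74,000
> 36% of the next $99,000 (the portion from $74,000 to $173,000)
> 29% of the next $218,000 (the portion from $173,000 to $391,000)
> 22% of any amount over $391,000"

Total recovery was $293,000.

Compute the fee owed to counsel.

First $74,000 at 39% = $28,860.00
Next $99,000 at 36% = $35,640.00
Remaining $120,000 at 29% = $34,800.00
Fee: $28,860.00 + $35,640.00 + $34,800.00 = $99,300.00

$99,300.00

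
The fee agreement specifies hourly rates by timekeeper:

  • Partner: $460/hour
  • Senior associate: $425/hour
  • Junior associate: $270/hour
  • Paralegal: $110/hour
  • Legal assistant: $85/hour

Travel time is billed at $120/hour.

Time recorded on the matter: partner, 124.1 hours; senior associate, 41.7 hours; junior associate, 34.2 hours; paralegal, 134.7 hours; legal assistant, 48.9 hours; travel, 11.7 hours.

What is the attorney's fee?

$104,420.00

Partner: 124.1 × $460 = $57,086.00
Senior associate: 41.7 × $425 = $17,722.50
Junior associate: 34.2 × $270 = $9,234.00
Paralegal: 134.7 × $110 = $14,817.00
Legal assistant: 48.9 × $85 = $4,156.50
Subtotal: $57,086.00 + $17,722.50 + $9,234.00 + $14,817.00 + $4,156.50 = $103,016.00
Travel: 11.7 × $120 = $1,404.00
Total: $103,016.00 + $1,404.00 = $104,420.00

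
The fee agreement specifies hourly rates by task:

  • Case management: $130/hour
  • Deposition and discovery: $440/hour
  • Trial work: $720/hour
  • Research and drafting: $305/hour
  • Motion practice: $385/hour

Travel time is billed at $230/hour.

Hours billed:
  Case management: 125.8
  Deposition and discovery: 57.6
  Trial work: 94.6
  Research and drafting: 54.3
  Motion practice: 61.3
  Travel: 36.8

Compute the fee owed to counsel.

Case management: 125.8 × $130 = $16,354.00
Deposition and discovery: 57.6 × $440 = $25,344.00
Trial work: 94.6 × $720 = $68,112.00
Research and drafting: 54.3 × $305 = $16,561.50
Motion practice: 61.3 × $385 = $23,600.50
Subtotal: $16,354.00 + $25,344.00 + $68,112.00 + $16,561.50 + $23,600.50 = $149,972.00
Travel: 36.8 × $230 = $8,464.00
Total: $149,972.00 + $8,464.00 = $158,436.00

$158,436.00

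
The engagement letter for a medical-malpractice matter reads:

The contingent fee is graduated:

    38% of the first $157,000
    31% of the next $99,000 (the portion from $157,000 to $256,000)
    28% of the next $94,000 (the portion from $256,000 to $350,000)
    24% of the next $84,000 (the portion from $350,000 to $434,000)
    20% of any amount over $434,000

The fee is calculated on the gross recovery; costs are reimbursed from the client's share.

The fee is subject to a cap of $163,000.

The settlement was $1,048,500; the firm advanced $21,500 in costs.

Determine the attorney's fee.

$163,000.00

Fee base is the gross recovery, $1,048,500; costs are reimbursed separately.
First $157,000 at 38% = $59,660.00
Next $99,000 at 31% = $30,690.00
Next $94,000 at 28% = $26,320.00
Next $84,000 at 24% = $20,160.00
Remaining $614,500 at 20% = $122,900.00
Fee: $59,660.00 + $30,690.00 + $26,320.00 + $20,160.00 + $122,900.00 = $259,730.00
$259,730.00 exceeds the $163,000 cap, so the fee is capped at $163,000.00.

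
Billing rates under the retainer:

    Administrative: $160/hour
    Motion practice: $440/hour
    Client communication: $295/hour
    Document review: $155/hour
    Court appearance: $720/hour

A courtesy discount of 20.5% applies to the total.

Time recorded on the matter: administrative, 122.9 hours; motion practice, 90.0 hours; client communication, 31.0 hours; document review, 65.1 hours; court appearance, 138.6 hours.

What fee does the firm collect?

$141,741.74

Administrative: 122.9 × $160 = $19,664.00
Motion practice: 90.0 × $440 = $39,600.00
Client communication: 31.0 × $295 = $9,145.00
Document review: 65.1 × $155 = $10,090.50
Court appearance: 138.6 × $720 = $99,792.00
Subtotal: $178,291.50
Less 20.5% discount: −$36,549.76
Total: $178,291.50 − $36,549.76 = $141,741.74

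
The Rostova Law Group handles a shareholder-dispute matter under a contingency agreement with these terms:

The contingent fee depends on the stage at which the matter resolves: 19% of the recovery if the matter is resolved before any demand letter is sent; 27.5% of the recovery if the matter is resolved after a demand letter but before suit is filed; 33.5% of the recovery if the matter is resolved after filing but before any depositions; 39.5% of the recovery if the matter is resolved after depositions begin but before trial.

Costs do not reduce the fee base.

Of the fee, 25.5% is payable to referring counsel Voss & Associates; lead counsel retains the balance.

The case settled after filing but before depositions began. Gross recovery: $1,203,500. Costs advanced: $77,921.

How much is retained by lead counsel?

$300,363.51

Fee base is the gross recovery, $1,203,500; costs are reimbursed separately.
The matter settled after filing but before depositions began, so the 33.5% rate applies.
$1,203,500 × 33.5% = $403,172.50
Referral share: 25.5% of $403,172.50 = $102,808.99; lead counsel retains $403,172.50 − $102,808.99 = $300,363.51.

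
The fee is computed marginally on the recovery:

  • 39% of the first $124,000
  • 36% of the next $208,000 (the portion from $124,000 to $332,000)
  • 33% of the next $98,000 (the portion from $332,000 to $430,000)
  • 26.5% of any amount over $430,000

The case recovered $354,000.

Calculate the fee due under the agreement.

First $124,000 at 39% = $48,360.00
Next $208,000 at 36% = $74,880.00
Remaining $22,000 at 33% = $7,260.00
Fee: $48,360.00 + $74,880.00 + $7,260.00 = $130,500.00

$130,500.00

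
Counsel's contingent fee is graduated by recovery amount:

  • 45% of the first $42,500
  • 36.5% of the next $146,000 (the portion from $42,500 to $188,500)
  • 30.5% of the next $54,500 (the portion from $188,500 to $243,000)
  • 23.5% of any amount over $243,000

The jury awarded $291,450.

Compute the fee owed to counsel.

First $42,500 at 45% = $19,125.00
Next $146,000 at 36.5% = $53,290.00
Next $54,500 at 30.5% = $16,622.50
Remaining $48,450 at 23.5% = $11,385.75
Fee: $19,125.00 + $53,290.00 + $16,622.50 + $11,385.75 = $100,423.25

$100,423.25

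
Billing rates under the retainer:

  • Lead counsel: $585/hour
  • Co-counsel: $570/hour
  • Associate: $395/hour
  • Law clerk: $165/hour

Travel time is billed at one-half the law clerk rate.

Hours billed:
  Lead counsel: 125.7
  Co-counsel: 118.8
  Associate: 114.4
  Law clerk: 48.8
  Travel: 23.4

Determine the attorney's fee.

Lead counsel: 125.7 × $585 = $73,534.50
Co-counsel: 118.8 × $570 = $67,716.00
Associate: 114.4 × $395 = $45,188.00
Law clerk: 48.8 × $165 = $8,052.00
Subtotal: $73,534.50 + $67,716.00 + $45,188.00 + $8,052.00 = $194,490.50
Travel: 23.4 × ($165 ÷ 2) = 23.4 × $82.50 = $1,930.50
Total: $194,490.50 + $1,930.50 = $196,421.00

$196,421.00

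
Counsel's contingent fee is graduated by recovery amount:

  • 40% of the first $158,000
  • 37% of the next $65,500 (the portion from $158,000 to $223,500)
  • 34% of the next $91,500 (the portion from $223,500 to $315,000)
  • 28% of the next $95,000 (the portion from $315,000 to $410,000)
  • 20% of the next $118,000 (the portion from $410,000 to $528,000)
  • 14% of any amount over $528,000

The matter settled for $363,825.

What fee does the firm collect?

$132,216.00

First $158,000 at 40% = $63,200.00
Next $65,500 at 37% = $24,235.00
Next $91,500 at 34% = $31,110.00
Remaining $48,825 at 28% = $13,671.00
Fee: $63,200.00 + $24,235.00 + $31,110.00 + $13,671.00 = $132,216.00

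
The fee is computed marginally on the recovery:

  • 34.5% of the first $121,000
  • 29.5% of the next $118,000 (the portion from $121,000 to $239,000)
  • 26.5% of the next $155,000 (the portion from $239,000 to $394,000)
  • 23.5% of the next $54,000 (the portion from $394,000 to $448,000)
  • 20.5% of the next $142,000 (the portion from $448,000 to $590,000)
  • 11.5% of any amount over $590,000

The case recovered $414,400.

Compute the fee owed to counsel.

First $121,000 at 34.5% = $41,745.00
Next $118,000 at 29.5% = $34,810.00
Next $155,000 at 26.5% = $41,075.00
Remaining $20,400 at 23.5% = $4,794.00
Fee: $41,745.00 + $34,810.00 + $41,075.00 + $4,794.00 = $122,424.00

$122,424.00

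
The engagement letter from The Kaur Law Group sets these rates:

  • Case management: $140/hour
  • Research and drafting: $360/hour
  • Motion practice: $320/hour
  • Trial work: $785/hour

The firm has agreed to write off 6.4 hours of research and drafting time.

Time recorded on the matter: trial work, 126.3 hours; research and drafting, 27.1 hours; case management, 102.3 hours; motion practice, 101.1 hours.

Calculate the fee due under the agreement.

$153,271.50

Case management: 102.3 × $140 = $14,322.00
Research and drafting: 27.1 × $360 = $9,756.00
Motion practice: 101.1 × $320 = $32,352.00
Trial work: 126.3 × $785 = $99,145.50
Subtotal: $155,575.50
Write-off: 6.4 × $360 = $2,304.00
Total: $155,575.50 − $2,304.00 = $153,271.50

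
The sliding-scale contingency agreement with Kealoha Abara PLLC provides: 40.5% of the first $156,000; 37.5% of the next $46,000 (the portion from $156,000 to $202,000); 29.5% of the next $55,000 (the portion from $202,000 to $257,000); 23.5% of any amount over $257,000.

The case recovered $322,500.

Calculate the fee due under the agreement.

First $156,000 at 40.5% = $63,180.00
Next $46,000 at 37.5% = $17,250.00
Next $55,000 at 29.5% = $16,225.00
Remaining $65,500 at 23.5% = $15,392.50
Fee: $63,180.00 + $17,250.00 + $16,225.00 + $15,392.50 = $112,047.50

$112,047.50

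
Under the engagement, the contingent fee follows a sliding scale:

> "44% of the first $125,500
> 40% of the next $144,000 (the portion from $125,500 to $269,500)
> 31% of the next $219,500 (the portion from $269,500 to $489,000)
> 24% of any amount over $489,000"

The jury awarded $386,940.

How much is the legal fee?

$149,226.40

First $125,500 at 44% = $55,220.00
Next $144,000 at 40% = $57,600.00
Remaining $117,440 at 31% = $36,406.40
Fee: $55,220.00 + $57,600.00 + $36,406.40 = $149,226.40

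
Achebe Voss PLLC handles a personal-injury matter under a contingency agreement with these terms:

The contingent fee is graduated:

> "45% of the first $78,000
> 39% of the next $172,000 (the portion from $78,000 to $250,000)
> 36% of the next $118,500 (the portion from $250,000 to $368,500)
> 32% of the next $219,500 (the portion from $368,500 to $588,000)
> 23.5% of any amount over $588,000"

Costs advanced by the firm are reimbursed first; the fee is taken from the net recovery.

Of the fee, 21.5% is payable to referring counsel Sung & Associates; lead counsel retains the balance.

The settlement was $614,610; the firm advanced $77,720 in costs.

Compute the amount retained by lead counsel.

Fee base (net of costs): $614,610 − $77,720 = $536,890
First $78,000 at 45% = $35,100.00
Next $172,000 at 39% = $67,080.00
Next $118,500 at 36% = $42,660.00
Remaining $168,390 at 32% = $53,884.80
Fee: $35,100.00 + $67,080.00 + $42,660.00 + $53,884.80 = $198,724.80
Referral share: 21.5% of $198,724.80 = $42,725.83; lead counsel retains $198,724.80 − $42,725.83 = $155,998.97.

$155,998.97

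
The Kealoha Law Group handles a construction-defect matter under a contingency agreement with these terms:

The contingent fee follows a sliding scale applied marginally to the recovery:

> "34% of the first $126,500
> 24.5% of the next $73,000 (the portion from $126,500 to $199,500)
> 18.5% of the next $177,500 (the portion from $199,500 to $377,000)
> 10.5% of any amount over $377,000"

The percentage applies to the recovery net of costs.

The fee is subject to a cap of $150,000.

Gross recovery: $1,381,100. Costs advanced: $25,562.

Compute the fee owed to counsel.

$150,000.00

Fee base (net of costs): $1,381,100 − $25,562 = $1,355,538
First $126,500 at 34% = $43,010.00
Next $73,000 at 24.5% = $17,885.00
Next $177,500 at 18.5% = $32,837.50
Remaining $978,538 at 10.5% = $102,746.49
Fee: $43,010.00 + $17,885.00 + $32,837.50 + $102,746.49 = $196,478.99
$196,478.99 exceeds the $150,000 cap, so the fee is capped at $150,000.00.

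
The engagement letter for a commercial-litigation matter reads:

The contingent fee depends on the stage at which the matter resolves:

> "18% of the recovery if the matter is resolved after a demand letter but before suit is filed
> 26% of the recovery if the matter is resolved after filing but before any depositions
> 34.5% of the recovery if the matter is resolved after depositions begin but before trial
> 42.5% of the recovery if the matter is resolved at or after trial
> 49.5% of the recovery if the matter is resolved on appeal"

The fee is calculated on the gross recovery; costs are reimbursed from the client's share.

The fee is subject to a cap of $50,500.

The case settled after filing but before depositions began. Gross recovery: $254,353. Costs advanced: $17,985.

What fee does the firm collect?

$50,500.00

Fee base is the gross recovery, $254,353; costs are reimbursed separately.
The matter settled after filing but before depositions began, so the 26% rate applies.
$254,353 × 26% = $66,131.78
$66,131.78 exceeds the $50,500 cap, so the fee is capped at $50,500.00.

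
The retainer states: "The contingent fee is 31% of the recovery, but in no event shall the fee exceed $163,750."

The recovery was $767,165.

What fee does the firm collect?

$163,750.00

31% of $767,165 = $237,821.15
That exceeds the $163,750 cap, so the fee is capped at $163,750.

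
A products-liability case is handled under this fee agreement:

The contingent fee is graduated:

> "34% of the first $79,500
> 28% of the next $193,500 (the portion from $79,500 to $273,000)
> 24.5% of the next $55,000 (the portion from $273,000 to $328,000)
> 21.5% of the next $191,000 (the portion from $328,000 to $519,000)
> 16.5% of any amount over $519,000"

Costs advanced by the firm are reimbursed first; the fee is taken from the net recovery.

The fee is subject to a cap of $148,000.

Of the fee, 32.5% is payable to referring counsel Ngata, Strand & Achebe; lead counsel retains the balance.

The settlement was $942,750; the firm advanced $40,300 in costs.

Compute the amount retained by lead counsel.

$99,900.00

Fee base (net of costs): $942,750 − $40,300 = $902,450
First $79,500 at 34% = $27,030.00
Next $193,500 at 28% = $54,180.00
Next $55,000 at 24.5% = $13,475.00
Next $191,000 at 21.5% = $41,065.00
Remaining $383,450 at 16.5% = $63,269.25
Fee: $27,030.00 + $54,180.00 + $13,475.00 + $41,065.00 + $63,269.25 = $199,019.25
$199,019.25 exceeds the $148,000 cap, so the fee is capped at $148,000.00.
Referral share: 32.5% of $148,000.00 = $48,100.00; lead counsel retains $148,000.00 − $48,100.00 = $99,900.00.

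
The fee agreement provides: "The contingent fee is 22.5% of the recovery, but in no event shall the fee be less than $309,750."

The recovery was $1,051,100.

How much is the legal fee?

$309,750.00

22.5% of $1,051,100 = $236,497.50
That is below the $309,750 minimum, so the minimum applies.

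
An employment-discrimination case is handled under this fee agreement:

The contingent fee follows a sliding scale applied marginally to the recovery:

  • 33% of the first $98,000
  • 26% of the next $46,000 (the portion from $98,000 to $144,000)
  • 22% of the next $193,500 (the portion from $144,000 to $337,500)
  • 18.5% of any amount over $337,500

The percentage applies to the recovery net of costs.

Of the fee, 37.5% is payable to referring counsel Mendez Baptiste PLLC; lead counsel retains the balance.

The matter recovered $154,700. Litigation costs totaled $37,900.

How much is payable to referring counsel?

Fee base (net of costs): $154,700 − $37,900 = $116,800
First $98,000 at 33% = $32,340.00
Remaining $18,800 at 26% = $4,888.00
Fee: $32,340.00 + $4,888.00 = $37,228.00
Referral share: 37.5% of $37,228.00 = $13,960.50; lead counsel retains $37,228.00 − $13,960.50 = $23,267.50.

$13,960.50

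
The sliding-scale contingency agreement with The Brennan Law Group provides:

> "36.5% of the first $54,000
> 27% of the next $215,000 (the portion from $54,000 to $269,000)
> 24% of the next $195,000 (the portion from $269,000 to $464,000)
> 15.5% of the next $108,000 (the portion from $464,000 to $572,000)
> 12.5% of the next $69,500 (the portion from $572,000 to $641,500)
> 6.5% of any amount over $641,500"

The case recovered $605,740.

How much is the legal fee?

$145,517.50

First $54,000 at 36.5% = $19,710.00
Next $215,000 at 27% = $58,050.00
Next $195,000 at 24% = $46,800.00
Next $108,000 at 15.5% = $16,740.00
Remaining $33,740 at 12.5% = $4,217.50
Fee: $19,710.00 + $58,050.00 + $46,800.00 + $16,740.00 + $4,217.50 = $145,517.50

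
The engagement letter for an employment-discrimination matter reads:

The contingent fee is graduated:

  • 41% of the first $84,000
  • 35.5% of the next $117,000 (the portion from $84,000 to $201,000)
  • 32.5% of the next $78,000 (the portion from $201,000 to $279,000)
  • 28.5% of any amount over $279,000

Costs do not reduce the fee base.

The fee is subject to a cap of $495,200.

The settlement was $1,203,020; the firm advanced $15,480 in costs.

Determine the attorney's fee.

Fee base is the gross recovery, $1,203,020; costs are reimbursed separately.
First $84,000 at 41% = $34,440.00
Next $117,000 at 35.5% = $41,535.00
Next $78,000 at 32.5% = $25,350.00
Remaining $924,020 at 28.5% = $263,345.70
Fee: $34,440.00 + $41,535.00 + $25,350.00 + $263,345.70 = $364,670.70
$364,670.70 is under the $495,200 cap.

$364,670.70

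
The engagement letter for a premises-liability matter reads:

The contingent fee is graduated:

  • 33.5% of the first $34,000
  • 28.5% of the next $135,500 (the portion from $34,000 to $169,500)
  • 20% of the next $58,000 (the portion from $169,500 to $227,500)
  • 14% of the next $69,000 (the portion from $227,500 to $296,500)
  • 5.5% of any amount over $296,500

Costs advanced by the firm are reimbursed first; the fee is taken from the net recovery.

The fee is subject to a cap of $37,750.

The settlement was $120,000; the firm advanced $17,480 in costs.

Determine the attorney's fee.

Fee base (net of costs): $120,000 − $17,480 = $102,520
First $34,000 at 33.5% = $11,390.00
Remaining $68,520 at 28.5% = $19,528.20
Fee: $11,390.00 + $19,528.20 = $30,918.20
$30,918.20 is under the $37,750 cap.

$30,918.20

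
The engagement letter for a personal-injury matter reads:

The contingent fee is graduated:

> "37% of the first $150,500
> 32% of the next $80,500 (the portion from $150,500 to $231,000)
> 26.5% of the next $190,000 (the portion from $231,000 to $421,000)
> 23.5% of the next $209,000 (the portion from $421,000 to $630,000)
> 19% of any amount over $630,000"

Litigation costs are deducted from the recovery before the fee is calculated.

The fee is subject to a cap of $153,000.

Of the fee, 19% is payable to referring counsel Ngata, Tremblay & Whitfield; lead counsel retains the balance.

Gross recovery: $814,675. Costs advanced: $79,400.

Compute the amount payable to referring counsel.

$29,070.00

Fee base (net of costs): $814,675 − $79,400 = $735,275
First $150,500 at 37% = $55,685.00
Next $80,500 at 32% = $25,760.00
Next $190,000 at 26.5% = $50,350.00
Next $209,000 at 23.5% = $49,115.00
Remaining $105,275 at 19% = $20,002.25
Fee: $55,685.00 + $25,760.00 + $50,350.00 + $49,115.00 + $20,002.25 = $200,912.25
$200,912.25 exceeds the $153,000 cap, so the fee is capped at $153,000.00.
Referral share: 19% of $153,000.00 = $29,070.00; lead counsel retains $153,000.00 − $29,070.00 = $123,930.00.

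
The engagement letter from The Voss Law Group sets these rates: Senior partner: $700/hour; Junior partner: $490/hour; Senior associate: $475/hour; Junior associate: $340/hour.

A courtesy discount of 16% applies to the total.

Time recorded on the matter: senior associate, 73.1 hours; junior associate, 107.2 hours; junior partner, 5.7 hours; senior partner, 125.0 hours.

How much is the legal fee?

$135,629.34

Senior partner: 125.0 × $700 = $87,500.00
Junior partner: 5.7 × $490 = $2,793.00
Senior associate: 73.1 × $475 = $34,722.50
Junior associate: 107.2 × $340 = $36,448.00
Subtotal: $161,463.50
Less 16% discount: −$25,834.16
Total: $161,463.50 − $25,834.16 = $135,629.34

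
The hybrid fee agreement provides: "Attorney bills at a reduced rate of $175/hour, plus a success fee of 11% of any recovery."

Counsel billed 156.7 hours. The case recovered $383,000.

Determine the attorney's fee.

$69,552.50

Hourly: 156.7 × $175 = $27,422.50
Success fee: 11% of $383,000 = $42,130.00
Total: $27,422.50 + $42,130.00 = $69,552.50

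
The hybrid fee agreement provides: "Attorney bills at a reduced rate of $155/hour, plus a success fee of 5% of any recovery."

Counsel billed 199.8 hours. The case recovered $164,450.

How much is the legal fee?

$39,191.50

Hourly: 199.8 × $155 = $30,969.00
Success fee: 5% of $164,450 = $8,222.50
Total: $30,969.00 + $8,222.50 = $39,191.50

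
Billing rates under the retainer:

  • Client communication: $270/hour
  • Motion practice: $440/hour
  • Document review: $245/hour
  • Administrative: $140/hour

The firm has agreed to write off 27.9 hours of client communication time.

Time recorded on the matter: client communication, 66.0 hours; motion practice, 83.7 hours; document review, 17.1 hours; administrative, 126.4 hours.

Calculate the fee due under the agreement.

$69,000.50

Client communication: 66.0 × $270 = $17,820.00
Motion practice: 83.7 × $440 = $36,828.00
Document review: 17.1 × $245 = $4,189.50
Administrative: 126.4 × $140 = $17,696.00
Subtotal: $76,533.50
Write-off: 27.9 × $270 = $7,533.00
Total: $76,533.50 − $7,533.00 = $69,000.50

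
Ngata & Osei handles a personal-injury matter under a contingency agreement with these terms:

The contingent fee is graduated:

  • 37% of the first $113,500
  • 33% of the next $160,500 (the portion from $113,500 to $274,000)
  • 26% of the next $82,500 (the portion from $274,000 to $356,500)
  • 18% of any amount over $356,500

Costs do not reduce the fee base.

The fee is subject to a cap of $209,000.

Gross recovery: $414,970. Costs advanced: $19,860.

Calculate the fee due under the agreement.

$126,934.60

Fee base is the gross recovery, $414,970; costs are reimbursed separately.
First $113,500 at 37% = $41,995.00
Next $160,500 at 33% = $52,965.00
Next $82,500 at 26% = $21,450.00
Remaining $58,470 at 18% = $10,524.60
Fee: $41,995.00 + $52,965.00 + $21,450.00 + $10,524.60 = $126,934.60
$126,934.60 is under the $209,000 cap.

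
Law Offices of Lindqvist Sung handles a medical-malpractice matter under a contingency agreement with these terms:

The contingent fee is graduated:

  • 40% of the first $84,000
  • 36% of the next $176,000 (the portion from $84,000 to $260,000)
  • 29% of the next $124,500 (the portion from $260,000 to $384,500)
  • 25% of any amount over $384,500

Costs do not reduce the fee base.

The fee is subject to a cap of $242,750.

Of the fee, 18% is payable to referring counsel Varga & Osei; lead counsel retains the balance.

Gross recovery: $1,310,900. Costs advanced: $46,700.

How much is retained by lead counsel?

Fee base is the gross recovery, $1,310,900; costs are reimbursed separately.
First $84,000 at 40% = $33,600.00
Next $176,000 at 36% = $63,360.00
Next $124,500 at 29% = $36,105.00
Remaining $926,400 at 25% = $231,600.00
Fee: $33,600.00 + $63,360.00 + $36,105.00 + $231,600.00 = $364,665.00
$364,665.00 exceeds the $242,750 cap, so the fee is capped at $242,750.00.
Referral share: 18% of $242,750.00 = $43,695.00; lead counsel retains $242,750.00 − $43,695.00 = $199,055.00.

$199,055.00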